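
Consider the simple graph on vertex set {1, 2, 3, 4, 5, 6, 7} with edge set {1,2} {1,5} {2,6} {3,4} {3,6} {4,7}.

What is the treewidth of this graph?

A width-1 tree decomposition is:
Bags: B1 = {1, 5}  B2 = {1, 2}  B3 = {2, 6}  B4 = {3, 6}  B5 = {3, 4}  B6 = {4, 7}
Tree: B1–B2, B2–B3, B3–B4, B4–B5, B5–B6
Every bag has size at most 2, so the width is 2 − 1 = 1 and tw(G) ≤ 1. Since G has at least one edge (e.g. 5–1), it is not an edgeless graph, so tw(G) ≥ 1. Combining the bounds, tw(G) = 1.

1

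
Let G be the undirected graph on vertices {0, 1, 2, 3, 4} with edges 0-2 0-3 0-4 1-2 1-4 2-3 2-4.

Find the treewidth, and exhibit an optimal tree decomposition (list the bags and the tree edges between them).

Treewidth 2.
One such decomposition:
Bags: B1 = {1, 2, 4}  B2 = {0, 2, 4}  B3 = {0, 2, 3}
Tree: B1–B2, B2–B3

Every bag has size at most 3, so the width is 3 − 1 = 2 and tw(G) ≤ 2. Conversely, {0, 2, 3} is a clique of size 3, and the vertices of any clique must share a bag in every tree decomposition; so some bag has ≥ 3 vertices and tw(G) ≥ 2. Therefore the treewidth is 2.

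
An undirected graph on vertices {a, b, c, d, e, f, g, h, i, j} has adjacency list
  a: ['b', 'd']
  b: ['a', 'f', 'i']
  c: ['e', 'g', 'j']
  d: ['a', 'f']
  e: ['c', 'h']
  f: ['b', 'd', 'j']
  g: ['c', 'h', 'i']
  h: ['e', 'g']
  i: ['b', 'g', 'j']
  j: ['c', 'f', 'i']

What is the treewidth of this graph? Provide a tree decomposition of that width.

Treewidth 2.
Bags: B1 = {a, d, f}  B2 = {a, b, f}  B3 = {b, f, j}  B4 = {b, i, j}  B5 = {c, i, j}  B6 = {c, g, i}  B7 = {c, e, g}  B8 = {e, g, h}
Tree: B1–B2, B2–B3, B3–B4, B4–B5, B5–B6, B6–B7, B7–B8

The largest bag has 3 vertices, giving width 2; this decomposition certifies tw(G) ≤ 2. For the lower bound, G contains the cycle d–a–b–f–d, so G is not a forest; only forests have treewidth ≤ 1, hence tw(G) ≥ 2. Therefore the treewidth is 2.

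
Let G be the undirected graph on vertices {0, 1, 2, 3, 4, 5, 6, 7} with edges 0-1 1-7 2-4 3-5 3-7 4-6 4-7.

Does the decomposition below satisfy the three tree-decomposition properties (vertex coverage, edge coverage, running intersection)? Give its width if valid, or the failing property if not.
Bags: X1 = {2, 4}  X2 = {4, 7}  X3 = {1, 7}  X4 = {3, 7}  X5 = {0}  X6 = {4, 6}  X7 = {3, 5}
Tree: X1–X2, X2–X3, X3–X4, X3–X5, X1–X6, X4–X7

No — edge (1,0) lies in no bag.

A tree decomposition must satisfy three properties: every vertex lies in some bag; for every edge, both endpoints lie together in some bag; and for every vertex, the bags containing it form a connected subtree. Here edge (1,0) lies in no bag, so the decomposition is invalid.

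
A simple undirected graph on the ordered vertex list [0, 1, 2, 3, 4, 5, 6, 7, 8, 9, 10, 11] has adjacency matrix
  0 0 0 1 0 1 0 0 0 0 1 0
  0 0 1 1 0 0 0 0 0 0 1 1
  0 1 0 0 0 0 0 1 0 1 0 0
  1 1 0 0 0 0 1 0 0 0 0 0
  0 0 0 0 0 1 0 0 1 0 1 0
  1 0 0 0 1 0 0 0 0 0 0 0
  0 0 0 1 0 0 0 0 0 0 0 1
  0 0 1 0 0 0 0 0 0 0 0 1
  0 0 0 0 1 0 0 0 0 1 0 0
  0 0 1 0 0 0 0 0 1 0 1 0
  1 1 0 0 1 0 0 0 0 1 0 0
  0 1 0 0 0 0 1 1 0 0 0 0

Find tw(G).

3

A width-3 tree decomposition is:
Bags: B1 = {0, 4, 5, 8}  B2 = {0, 4, 8, 10}  B3 = {0, 8, 9, 10}  B4 = {0, 3, 9, 10}  B5 = {1, 3, 9, 10}  B6 = {1, 2, 3, 9}  B7 = {1, 2, 3, 6}  B8 = {1, 2, 6, 11}  B9 = {2, 6, 7, 11}
Tree: B1–B2, B2–B3, B3–B4, B4–B5, B5–B6, B6–B7, B7–B8, B8–B9
Each bag holds 4 vertices, so the decomposition has width 3, which upper-bounds the treewidth. For the lower bound: the 4 vertex sets {4,5,8}, {0}, {10}, {1,2,3,9} are disjoint, each induces a connected subgraph, and every pair is joined by at least one edge of G. Contracting each set to a single vertex therefore yields K_{4} as a minor, and since treewidth is minor-monotone, tw(G) ≥ tw(K_{4}) = 3. Therefore the treewidth is 3.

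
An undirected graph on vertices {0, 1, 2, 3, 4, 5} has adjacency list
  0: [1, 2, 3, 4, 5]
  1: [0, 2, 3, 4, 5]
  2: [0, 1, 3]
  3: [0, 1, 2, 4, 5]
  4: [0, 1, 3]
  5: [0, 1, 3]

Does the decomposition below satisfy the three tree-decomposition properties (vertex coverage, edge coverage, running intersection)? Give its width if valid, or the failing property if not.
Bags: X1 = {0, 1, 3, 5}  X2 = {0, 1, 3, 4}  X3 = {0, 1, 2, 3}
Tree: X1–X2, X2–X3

Yes; width 3.

Vertex coverage: the bags together contain {0, 1, 2, 3, 4, 5}, the full vertex set. Edge coverage: each edge of G has both endpoints in at least one bag. Running intersection: for every vertex, the bags containing it form a connected subtree. All three properties hold, so this is a valid tree decomposition of width max|bag| − 1 = 3, and hence tw(G) ≤ 3.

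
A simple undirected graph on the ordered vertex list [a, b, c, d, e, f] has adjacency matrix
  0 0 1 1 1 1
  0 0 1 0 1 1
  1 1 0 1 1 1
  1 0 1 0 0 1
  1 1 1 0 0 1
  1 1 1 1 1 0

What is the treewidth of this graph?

A width-3 tree decomposition is:
Bags: B1 = {a, c, e, f}  B2 = {a, c, d, f}  B3 = {b, c, e, f}
Tree: B1–B2, B1–B3
The largest bag has 4 vertices, giving width 3; this decomposition certifies tw(G) ≤ 3. Conversely, {a, c, d, f} is a clique of size 4, and the vertices of any clique must share a bag in every tree decomposition; so some bag has ≥ 4 vertices and tw(G) ≥ 3. The upper and lower bounds meet at 3, so that is the treewidth.

3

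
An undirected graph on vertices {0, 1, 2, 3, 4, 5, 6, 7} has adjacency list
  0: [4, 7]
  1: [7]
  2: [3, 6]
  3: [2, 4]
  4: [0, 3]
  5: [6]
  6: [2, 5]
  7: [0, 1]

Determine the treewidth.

1

A width-1 tree decomposition is:
Bags: B1 = {5, 6}  B2 = {2, 6}  B3 = {2, 3}  B4 = {3, 4}  B5 = {0, 4}  B6 = {0, 7}  B7 = {1, 7}
Tree: B1–B2, B2–B3, B3–B4, B4–B5, B5–B6, B6–B7
Each bag holds 2 vertices, so the decomposition has width 1, which upper-bounds the treewidth. G has an edge, so its treewidth is at least 1. The upper and lower bounds meet at 1, so that is the treewidth.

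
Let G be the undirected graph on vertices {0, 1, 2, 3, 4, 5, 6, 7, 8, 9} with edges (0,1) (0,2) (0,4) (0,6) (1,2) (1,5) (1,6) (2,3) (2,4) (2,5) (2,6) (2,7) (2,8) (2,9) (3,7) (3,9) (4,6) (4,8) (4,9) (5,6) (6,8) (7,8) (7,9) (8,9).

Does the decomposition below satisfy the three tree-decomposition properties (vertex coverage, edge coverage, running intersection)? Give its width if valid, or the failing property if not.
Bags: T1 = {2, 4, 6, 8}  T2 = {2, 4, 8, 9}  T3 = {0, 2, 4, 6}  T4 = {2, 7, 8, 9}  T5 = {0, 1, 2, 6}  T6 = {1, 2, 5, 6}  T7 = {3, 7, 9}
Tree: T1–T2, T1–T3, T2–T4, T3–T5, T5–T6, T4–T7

No — edge (2,3) lies in no bag.

A tree decomposition must satisfy three properties: every vertex lies in some bag; for every edge, both endpoints lie together in some bag; and for every vertex, the bags containing it form a connected subtree. Here edge (2,3) lies in no bag, so the decomposition is invalid.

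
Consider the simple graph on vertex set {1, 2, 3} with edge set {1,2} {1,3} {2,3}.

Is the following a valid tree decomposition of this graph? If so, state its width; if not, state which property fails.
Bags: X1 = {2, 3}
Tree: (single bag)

No — vertex 1 appears in no bag.

A tree decomposition must satisfy three properties: every vertex lies in some bag; for every edge, both endpoints lie together in some bag; and for every vertex, the bags containing it form a connected subtree. Here vertex 1 appears in no bag, so the decomposition is invalid.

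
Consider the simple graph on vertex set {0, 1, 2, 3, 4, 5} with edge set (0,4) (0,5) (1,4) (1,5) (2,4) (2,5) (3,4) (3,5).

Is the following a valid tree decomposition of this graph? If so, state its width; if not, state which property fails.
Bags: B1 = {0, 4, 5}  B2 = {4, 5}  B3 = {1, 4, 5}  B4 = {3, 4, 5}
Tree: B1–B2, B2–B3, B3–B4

No — vertex 2 appears in no bag.

A tree decomposition must satisfy three properties: every vertex lies in some bag; for every edge, both endpoints lie together in some bag; and for every vertex, the bags containing it form a connected subtree. Here vertex 2 appears in no bag, so the decomposition is invalid.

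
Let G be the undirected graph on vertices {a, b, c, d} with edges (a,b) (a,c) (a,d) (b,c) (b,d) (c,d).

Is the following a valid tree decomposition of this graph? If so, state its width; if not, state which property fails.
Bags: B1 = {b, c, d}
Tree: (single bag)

A tree decomposition must satisfy three properties: every vertex lies in some bag; for every edge, both endpoints lie together in some bag; and for every vertex, the bags containing it form a connected subtree. Here vertex a appears in no bag, so the decomposition is invalid.

No — vertex a appears in no bag.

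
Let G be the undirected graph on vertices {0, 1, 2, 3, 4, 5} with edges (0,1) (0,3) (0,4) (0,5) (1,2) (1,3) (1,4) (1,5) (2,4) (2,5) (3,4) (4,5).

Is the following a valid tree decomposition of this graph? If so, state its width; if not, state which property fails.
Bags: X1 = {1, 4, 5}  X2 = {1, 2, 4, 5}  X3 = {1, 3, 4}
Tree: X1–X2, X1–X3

A tree decomposition must satisfy three properties: every vertex lies in some bag; for every edge, both endpoints lie together in some bag; and for every vertex, the bags containing it form a connected subtree. Here vertex 0 appears in no bag, so the decomposition is invalid.

No — vertex 0 appears in no bag.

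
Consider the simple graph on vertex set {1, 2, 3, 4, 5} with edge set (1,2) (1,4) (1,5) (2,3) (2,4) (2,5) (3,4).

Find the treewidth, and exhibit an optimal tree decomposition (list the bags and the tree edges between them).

Every bag has size at most 3, so the width is 3 − 1 = 2 and tw(G) ≤ 2. On the other hand G contains the 3-clique {1, 2, 4}. A clique must lie in a single bag of any decomposition, so no decomposition can have width below 2. Therefore the treewidth is 2.

Treewidth 2.
One optimal decomposition is:
Bags: B1 = {1, 2, 4}  B2 = {2, 3, 4}  B3 = {1, 2, 5}
Tree: B1–B2, B1–B3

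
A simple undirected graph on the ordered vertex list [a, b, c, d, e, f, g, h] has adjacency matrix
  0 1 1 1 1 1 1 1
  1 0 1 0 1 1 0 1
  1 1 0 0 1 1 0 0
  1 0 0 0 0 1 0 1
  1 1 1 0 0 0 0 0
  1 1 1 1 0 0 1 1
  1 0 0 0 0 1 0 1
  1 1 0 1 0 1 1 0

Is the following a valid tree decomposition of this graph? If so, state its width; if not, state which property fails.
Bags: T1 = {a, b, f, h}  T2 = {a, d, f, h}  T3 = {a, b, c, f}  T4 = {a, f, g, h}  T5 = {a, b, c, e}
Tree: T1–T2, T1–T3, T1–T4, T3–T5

Vertex coverage: the bags together contain {a, b, c, d, e, f, g, h}, the full vertex set. Edge coverage: each edge of G has both endpoints in at least one bag. Running intersection: for every vertex, the bags containing it form a connected subtree. All three properties hold, so this is a valid tree decomposition of width max|bag| − 1 = 3, and hence tw(G) ≤ 3.

Yes; width 3.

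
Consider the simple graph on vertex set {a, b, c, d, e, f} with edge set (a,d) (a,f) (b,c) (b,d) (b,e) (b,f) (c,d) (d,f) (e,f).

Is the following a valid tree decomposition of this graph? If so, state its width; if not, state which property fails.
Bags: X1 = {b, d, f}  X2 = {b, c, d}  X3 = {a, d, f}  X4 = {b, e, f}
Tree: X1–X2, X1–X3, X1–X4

Yes; width 2.

Vertex coverage: the bags together contain {a, b, c, d, e, f}, the full vertex set. Edge coverage: each edge of G has both endpoints in at least one bag. Running intersection: for every vertex, the bags containing it form a connected subtree. All three properties hold, so this is a valid tree decomposition of width max|bag| − 1 = 2, and hence tw(G) ≤ 2.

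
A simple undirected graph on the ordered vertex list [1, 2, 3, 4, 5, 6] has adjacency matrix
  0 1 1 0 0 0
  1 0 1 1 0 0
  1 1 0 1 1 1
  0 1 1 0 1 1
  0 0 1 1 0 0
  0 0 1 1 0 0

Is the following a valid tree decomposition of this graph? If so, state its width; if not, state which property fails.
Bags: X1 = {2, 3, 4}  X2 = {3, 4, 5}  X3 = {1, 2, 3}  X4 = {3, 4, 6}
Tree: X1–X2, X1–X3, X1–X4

Checking the three conditions: (i) the bags cover all of {1, 2, 3, 4, 5, 6}; (ii) for each edge, some bag contains both endpoints; (iii) the bags containing any fixed vertex form a subtree. All hold, so the decomposition is valid with width 3 − 1 = 2.

Yes; width 2.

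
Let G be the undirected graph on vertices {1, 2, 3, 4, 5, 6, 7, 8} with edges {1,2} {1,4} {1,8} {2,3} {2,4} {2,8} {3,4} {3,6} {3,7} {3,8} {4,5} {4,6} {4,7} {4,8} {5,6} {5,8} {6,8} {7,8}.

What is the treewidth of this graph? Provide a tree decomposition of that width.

Treewidth 3.
One optimal decomposition is:
Bags: B1 = {3, 4, 6, 8}  B2 = {3, 4, 7, 8}  B3 = {2, 3, 4, 8}  B4 = {4, 5, 6, 8}  B5 = {1, 2, 4, 8}
Tree: B1–B2, B2–B3, B1–B4, B3–B5

Every bag has size at most 4, so the width is 4 − 1 = 3 and tw(G) ≤ 3. For the lower bound, the 4 vertices {1, 2, 4, 8} are pairwise adjacent, and any tree decomposition puts a clique entirely inside one bag — forcing width ≥ 3. Combining the bounds, tw(G) = 3.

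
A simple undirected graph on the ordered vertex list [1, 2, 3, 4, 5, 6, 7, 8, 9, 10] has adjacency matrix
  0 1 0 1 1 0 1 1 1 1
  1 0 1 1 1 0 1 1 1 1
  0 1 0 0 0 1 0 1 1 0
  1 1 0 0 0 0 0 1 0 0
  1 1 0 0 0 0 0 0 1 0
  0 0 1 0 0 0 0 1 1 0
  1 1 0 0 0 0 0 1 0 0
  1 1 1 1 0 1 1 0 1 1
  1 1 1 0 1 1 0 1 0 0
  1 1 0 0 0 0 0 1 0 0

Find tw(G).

3

A width-3 tree decomposition is:
Bags: B1 = {1, 2, 8, 10}  B2 = {1, 2, 7, 8}  B3 = {1, 2, 8, 9}  B4 = {1, 2, 5, 9}  B5 = {1, 2, 4, 8}  B6 = {2, 3, 8, 9}  B7 = {3, 6, 8, 9}
Tree: B1–B2, B2–B3, B3–B4, B2–B5, B3–B6, B6–B7
Each bag holds 4 vertices, so the decomposition has width 3, which upper-bounds the treewidth. For the lower bound, the 4 vertices {1, 2, 8, 9} are pairwise adjacent, and any tree decomposition puts a clique entirely inside one bag — forcing width ≥ 3. Combining the bounds, tw(G) = 3.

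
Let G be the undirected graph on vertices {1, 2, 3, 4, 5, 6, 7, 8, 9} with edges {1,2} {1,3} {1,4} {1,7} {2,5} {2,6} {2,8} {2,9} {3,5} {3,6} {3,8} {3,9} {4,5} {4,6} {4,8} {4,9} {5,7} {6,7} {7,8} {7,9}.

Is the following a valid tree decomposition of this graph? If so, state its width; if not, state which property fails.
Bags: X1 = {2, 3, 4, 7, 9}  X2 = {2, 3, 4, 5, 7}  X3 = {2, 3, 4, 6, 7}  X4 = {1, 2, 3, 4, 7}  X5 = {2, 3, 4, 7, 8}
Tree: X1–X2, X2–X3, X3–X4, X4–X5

Yes; width 4.

Every vertex of G appears in some bag (union = {1, 2, 3, 4, 5, 6, 7, 8, 9}); every edge is covered by a bag; and for each vertex v the set of bags containing v is connected in the bag tree. The decomposition is therefore valid. The largest bag has 5 vertices, so the width is 4.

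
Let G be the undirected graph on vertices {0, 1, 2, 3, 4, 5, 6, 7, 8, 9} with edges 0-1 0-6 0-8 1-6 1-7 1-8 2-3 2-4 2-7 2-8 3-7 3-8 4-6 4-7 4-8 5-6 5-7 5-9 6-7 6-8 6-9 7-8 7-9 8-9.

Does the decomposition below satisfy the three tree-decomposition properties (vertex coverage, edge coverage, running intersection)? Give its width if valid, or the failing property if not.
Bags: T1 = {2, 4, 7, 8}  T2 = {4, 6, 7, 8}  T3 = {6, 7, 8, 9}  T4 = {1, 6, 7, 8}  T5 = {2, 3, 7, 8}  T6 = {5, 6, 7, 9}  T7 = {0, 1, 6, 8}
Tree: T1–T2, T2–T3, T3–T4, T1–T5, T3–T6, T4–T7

Yes; width 3.

Vertex coverage: the bags together contain {0, 1, 2, 3, 4, 5, 6, 7, 8, 9}, the full vertex set. Edge coverage: each edge of G has both endpoints in at least one bag. Running intersection: for every vertex, the bags containing it form a connected subtree. All three properties hold, so this is a valid tree decomposition of width max|bag| − 1 = 3, and hence tw(G) ≤ 3.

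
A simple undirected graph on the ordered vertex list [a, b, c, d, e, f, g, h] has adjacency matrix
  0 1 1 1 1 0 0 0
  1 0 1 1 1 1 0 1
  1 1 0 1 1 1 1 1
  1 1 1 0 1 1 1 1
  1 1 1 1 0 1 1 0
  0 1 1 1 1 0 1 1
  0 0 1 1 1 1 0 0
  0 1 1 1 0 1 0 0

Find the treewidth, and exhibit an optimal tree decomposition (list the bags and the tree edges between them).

Each bag holds 5 vertices, so the decomposition has width 4, which upper-bounds the treewidth. On the other hand G contains the 5-clique {a, b, c, d, e}. A clique must lie in a single bag of any decomposition, so no decomposition can have width below 4. The upper and lower bounds meet at 4, so that is the treewidth.

Treewidth 4.
One optimal decomposition is:
Bags: B1 = {b, c, d, e, f}  B2 = {a, b, c, d, e}  B3 = {b, c, d, f, h}  B4 = {c, d, e, f, g}
Tree: B1–B2, B1–B3, B1–B4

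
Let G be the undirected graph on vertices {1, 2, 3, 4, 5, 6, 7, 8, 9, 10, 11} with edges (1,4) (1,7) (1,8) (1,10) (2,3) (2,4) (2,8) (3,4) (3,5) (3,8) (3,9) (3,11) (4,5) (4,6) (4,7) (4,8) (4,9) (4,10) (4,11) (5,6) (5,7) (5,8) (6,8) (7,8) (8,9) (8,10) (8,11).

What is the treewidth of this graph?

A width-3 tree decomposition is:
Bags: B1 = {4, 5, 7, 8}  B2 = {1, 4, 7, 8}  B3 = {3, 4, 5, 8}  B4 = {4, 5, 6, 8}  B5 = {3, 4, 8, 9}  B6 = {3, 4, 8, 11}  B7 = {1, 4, 8, 10}  B8 = {2, 3, 4, 8}
Tree: B1–B2, B1–B3, B1–B4, B3–B5, B3–B6, B2–B7, B6–B8
Each bag holds 4 vertices, so the decomposition has width 3, which upper-bounds the treewidth. On the other hand G contains the 4-clique {1, 4, 8, 10}. A clique must lie in a single bag of any decomposition, so no decomposition can have width below 3. Hence tw(G) = 3 exactly.

3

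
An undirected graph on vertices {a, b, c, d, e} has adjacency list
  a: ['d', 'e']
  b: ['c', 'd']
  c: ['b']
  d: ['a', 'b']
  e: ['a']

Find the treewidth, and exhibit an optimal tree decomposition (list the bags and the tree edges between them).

The largest bag has 2 vertices, giving width 1; this decomposition certifies tw(G) ≤ 1. Since G has at least one edge (e.g. e–a), it is not an edgeless graph, so tw(G) ≥ 1. The upper and lower bounds meet at 1, so that is the treewidth.

Treewidth 1.
One such decomposition:
Bags: B1 = {a, e}  B2 = {a, d}  B3 = {b, d}  B4 = {b, c}
Tree: B1–B2, B2–B3, B3–B4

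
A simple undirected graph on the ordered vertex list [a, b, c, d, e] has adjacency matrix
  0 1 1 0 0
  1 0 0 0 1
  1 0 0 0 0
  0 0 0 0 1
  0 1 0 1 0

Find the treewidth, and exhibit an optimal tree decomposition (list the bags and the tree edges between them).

The largest bag has 2 vertices, giving width 1; this decomposition certifies tw(G) ≤ 1. Any graph with an edge has treewidth ≥ 1, and G has the edge e–b. Combining the bounds, tw(G) = 1.

Treewidth 1.
Bags: B1 = {b, e}  B2 = {a, b}  B3 = {d, e}  B4 = {a, c}
Tree: B1–B2, B1–B3, B2–B4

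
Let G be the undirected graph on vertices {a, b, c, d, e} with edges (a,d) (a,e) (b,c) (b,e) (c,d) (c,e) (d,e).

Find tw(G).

A width-2 tree decomposition is:
Bags: B1 = {c, d, e}  B2 = {b, c, e}  B3 = {a, d, e}
Tree: B1–B2, B1–B3
Each bag holds 3 vertices, so the decomposition has width 2, which upper-bounds the treewidth. For the lower bound, the 3 vertices {c, d, e} are pairwise adjacent, and any tree decomposition puts a clique entirely inside one bag — forcing width ≥ 2. The upper and lower bounds meet at 2, so that is the treewidth.

2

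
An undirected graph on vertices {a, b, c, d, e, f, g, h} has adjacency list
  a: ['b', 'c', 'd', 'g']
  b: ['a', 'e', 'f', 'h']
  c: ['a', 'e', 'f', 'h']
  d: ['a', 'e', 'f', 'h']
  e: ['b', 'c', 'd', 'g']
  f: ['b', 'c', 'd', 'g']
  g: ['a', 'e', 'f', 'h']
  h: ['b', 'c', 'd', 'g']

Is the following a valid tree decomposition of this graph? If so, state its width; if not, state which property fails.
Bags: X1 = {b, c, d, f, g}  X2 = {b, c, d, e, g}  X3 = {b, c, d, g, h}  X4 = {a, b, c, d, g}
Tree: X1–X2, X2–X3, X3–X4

Every vertex of G appears in some bag (union = {a, b, c, d, e, f, g, h}); every edge is covered by a bag; and for each vertex v the set of bags containing v is connected in the bag tree. The decomposition is therefore valid. The largest bag has 5 vertices, so the width is 4.

Yes; width 4.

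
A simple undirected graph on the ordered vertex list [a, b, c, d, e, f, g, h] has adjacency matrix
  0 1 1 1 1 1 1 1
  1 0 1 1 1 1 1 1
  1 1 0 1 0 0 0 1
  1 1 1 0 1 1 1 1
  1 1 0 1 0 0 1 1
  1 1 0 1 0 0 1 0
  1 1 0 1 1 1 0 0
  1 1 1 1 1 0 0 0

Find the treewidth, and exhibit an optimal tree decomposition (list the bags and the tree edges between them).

Treewidth 4.
Bags: B1 = {a, b, d, e, h}  B2 = {a, b, c, d, h}  B3 = {a, b, d, e, g}  B4 = {a, b, d, f, g}
Tree: B1–B2, B1–B3, B3–B4

Every bag has size at most 5, so the width is 5 − 1 = 4 and tw(G) ≤ 4. For the lower bound, the 5 vertices {a, b, d, e, g} are pairwise adjacent, and any tree decomposition puts a clique entirely inside one bag — forcing width ≥ 4. Hence tw(G) = 4 exactly.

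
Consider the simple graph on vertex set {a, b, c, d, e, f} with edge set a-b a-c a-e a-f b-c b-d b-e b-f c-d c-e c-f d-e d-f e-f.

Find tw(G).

4

A width-4 tree decomposition is:
Bags: B1 = {a, b, c, e, f}  B2 = {b, c, d, e, f}
Tree: B1–B2
Each bag holds 5 vertices, so the decomposition has width 4, which upper-bounds the treewidth. For the lower bound, the 5 vertices {b, c, d, e, f} are pairwise adjacent, and any tree decomposition puts a clique entirely inside one bag — forcing width ≥ 4. Combining the bounds, tw(G) = 4.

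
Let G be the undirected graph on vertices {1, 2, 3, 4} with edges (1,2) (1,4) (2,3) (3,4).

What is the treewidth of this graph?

A width-2 tree decomposition is:
Bags: B1 = {1, 2, 4}  B2 = {2, 3, 4}
Tree: B1–B2
The largest bag has 3 vertices, giving width 2; this decomposition certifies tw(G) ≤ 2. For the lower bound, G contains the cycle 2–1–4–3–2, so G is not a forest; only forests have treewidth ≤ 1, hence tw(G) ≥ 2. Combining the bounds, tw(G) = 2.

2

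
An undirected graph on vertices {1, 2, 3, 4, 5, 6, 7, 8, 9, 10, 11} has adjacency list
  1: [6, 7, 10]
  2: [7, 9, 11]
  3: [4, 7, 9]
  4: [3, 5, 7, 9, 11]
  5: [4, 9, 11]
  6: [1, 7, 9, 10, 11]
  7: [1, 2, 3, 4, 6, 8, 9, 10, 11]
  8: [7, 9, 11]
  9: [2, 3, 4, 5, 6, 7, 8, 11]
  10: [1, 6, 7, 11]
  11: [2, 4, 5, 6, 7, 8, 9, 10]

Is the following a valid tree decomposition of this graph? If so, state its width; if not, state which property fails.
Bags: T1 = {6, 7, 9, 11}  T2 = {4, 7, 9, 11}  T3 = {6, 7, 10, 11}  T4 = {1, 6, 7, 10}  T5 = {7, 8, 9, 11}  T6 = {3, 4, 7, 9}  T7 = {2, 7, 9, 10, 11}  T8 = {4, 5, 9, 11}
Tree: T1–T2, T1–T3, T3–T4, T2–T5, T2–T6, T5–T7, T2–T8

A tree decomposition must satisfy three properties: every vertex lies in some bag; for every edge, both endpoints lie together in some bag; and for every vertex, the bags containing it form a connected subtree. Here bags containing vertex 10 are not connected in the tree, so the decomposition is invalid.

No — bags containing vertex 10 are not connected in the tree.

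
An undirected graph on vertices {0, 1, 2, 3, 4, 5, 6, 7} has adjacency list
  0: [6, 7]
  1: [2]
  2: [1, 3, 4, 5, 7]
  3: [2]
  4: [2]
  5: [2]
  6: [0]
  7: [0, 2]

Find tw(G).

A width-1 tree decomposition is:
Bags: B1 = {2, 7}  B2 = {0, 7}  B3 = {0, 6}  B4 = {2, 3}  B5 = {1, 2}  B6 = {2, 4}  B7 = {2, 5}
Tree: B1–B2, B2–B3, B1–B4, B1–B5, B5–B6, B1–B7
Each bag holds 2 vertices, so the decomposition has width 1, which upper-bounds the treewidth. Any graph with an edge has treewidth ≥ 1, and G has the edge 2–7. Combining the bounds, tw(G) = 1.

1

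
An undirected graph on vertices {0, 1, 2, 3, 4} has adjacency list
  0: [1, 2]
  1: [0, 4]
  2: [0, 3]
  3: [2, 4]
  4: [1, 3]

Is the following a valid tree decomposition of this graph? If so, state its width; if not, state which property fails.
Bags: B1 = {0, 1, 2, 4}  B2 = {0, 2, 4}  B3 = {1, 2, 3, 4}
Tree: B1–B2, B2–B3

No — bags containing vertex 1 are not connected in the tree.

A tree decomposition must satisfy three properties: every vertex lies in some bag; for every edge, both endpoints lie together in some bag; and for every vertex, the bags containing it form a connected subtree. Here bags containing vertex 1 are not connected in the tree, so the decomposition is invalid.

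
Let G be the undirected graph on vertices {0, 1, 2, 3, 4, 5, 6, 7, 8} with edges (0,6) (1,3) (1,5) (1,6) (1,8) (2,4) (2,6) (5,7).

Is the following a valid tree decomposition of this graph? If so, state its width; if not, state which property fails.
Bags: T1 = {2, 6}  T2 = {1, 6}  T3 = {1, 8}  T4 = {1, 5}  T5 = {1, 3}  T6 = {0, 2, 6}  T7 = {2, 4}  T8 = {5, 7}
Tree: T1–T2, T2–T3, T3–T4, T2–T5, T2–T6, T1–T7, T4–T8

A tree decomposition must satisfy three properties: every vertex lies in some bag; for every edge, both endpoints lie together in some bag; and for every vertex, the bags containing it form a connected subtree. Here bags containing vertex 2 are not connected in the tree, so the decomposition is invalid.

No — bags containing vertex 2 are not connected in the tree.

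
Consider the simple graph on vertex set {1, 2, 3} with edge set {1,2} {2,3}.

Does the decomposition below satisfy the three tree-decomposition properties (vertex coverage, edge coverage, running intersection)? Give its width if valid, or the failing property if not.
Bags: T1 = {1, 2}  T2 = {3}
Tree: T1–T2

No — edge (2,3) lies in no bag.

A tree decomposition must satisfy three properties: every vertex lies in some bag; for every edge, both endpoints lie together in some bag; and for every vertex, the bags containing it form a connected subtree. Here edge (2,3) lies in no bag, so the decomposition is invalid.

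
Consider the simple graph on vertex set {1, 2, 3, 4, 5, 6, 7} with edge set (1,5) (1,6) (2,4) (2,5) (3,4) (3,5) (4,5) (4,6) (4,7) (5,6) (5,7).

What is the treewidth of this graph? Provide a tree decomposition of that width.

Treewidth 2.
One optimal decomposition is:
Bags: B1 = {1, 5, 6}  B2 = {4, 5, 6}  B3 = {2, 4, 5}  B4 = {4, 5, 7}  B5 = {3, 4, 5}
Tree: B1–B2, B2–B3, B2–B4, B4–B5

Every bag has size at most 3, so the width is 3 − 1 = 2 and tw(G) ≤ 2. For the lower bound, the 3 vertices {1, 5, 6} are pairwise adjacent, and any tree decomposition puts a clique entirely inside one bag — forcing width ≥ 2. The upper and lower bounds meet at 2, so that is the treewidth.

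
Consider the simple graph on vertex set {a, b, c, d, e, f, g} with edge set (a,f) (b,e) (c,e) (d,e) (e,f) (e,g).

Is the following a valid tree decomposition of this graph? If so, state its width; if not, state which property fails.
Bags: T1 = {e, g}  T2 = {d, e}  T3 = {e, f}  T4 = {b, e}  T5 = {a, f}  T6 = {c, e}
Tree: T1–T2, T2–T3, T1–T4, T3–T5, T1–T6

Yes; width 1.

Vertex coverage: the bags together contain {a, b, c, d, e, f, g}, the full vertex set. Edge coverage: each edge of G has both endpoints in at least one bag. Running intersection: for every vertex, the bags containing it form a connected subtree. All three properties hold, so this is a valid tree decomposition of width max|bag| − 1 = 1, and hence tw(G) ≤ 1.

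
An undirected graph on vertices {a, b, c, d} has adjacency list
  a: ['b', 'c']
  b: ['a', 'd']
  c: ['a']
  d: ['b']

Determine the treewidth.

1

A width-1 tree decomposition is:
Bags: B1 = {a, c}  B2 = {a, b}  B3 = {b, d}
Tree: B1–B2, B2–B3
The largest bag has 2 vertices, giving width 1; this decomposition certifies tw(G) ≤ 1. Any graph with an edge has treewidth ≥ 1, and G has the edge c–a. The upper and lower bounds meet at 1, so that is the treewidth.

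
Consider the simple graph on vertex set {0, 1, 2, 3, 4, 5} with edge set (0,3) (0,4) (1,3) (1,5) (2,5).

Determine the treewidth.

1

A width-1 tree decomposition is:
Bags: B1 = {2, 5}  B2 = {1, 5}  B3 = {1, 3}  B4 = {0, 3}  B5 = {0, 4}
Tree: B1–B2, B2–B3, B3–B4, B4–B5
Each bag holds 2 vertices, so the decomposition has width 1, which upper-bounds the treewidth. Since G has at least one edge (e.g. 2–5), it is not an edgeless graph, so tw(G) ≥ 1. Combining the bounds, tw(G) = 1.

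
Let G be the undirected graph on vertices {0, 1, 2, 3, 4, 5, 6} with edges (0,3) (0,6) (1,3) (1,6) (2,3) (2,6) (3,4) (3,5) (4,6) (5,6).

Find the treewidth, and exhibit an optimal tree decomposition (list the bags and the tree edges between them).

Treewidth 2.
One optimal decomposition is:
Bags: B1 = {3, 4, 6}  B2 = {2, 3, 6}  B3 = {0, 3, 6}  B4 = {1, 3, 6}  B5 = {3, 5, 6}
Tree: B1–B2, B2–B3, B3–B4, B4–B5

Each bag holds 3 vertices, so the decomposition has width 2, which upper-bounds the treewidth. For the lower bound, G contains the cycle 3–4–6–2–3, so G is not a forest; only forests have treewidth ≤ 1, hence tw(G) ≥ 2. The upper and lower bounds meet at 2, so that is the treewidth.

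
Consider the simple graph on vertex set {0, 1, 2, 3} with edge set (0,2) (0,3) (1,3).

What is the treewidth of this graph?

1

A width-1 tree decomposition is:
Bags: B1 = {1, 3}  B2 = {0, 3}  B3 = {0, 2}
Tree: B1–B2, B2–B3
Every bag has size at most 2, so the width is 2 − 1 = 1 and tw(G) ≤ 1. Since G has at least one edge (e.g. 1–3), it is not an edgeless graph, so tw(G) ≥ 1. Hence tw(G) = 1 exactly.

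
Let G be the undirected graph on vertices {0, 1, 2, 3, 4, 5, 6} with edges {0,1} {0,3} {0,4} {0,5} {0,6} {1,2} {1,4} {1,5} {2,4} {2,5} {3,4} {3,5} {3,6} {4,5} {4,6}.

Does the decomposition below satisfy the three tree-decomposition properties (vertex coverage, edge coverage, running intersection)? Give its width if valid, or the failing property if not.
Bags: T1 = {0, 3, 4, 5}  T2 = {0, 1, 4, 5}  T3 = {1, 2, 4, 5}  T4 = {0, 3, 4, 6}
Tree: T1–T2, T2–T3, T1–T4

Checking the three conditions: (i) the bags cover all of {0, 1, 2, 3, 4, 5, 6}; (ii) for each edge, some bag contains both endpoints; (iii) the bags containing any fixed vertex form a subtree. All hold, so the decomposition is valid with width 4 − 1 = 3.

Yes; width 3.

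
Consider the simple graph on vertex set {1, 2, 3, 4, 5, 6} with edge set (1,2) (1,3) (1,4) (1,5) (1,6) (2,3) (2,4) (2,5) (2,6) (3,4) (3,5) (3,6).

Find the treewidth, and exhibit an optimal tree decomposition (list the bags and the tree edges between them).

Every bag has size at most 4, so the width is 4 − 1 = 3 and tw(G) ≤ 3. For the lower bound, the 4 vertices {1, 2, 3, 4} are pairwise adjacent, and any tree decomposition puts a clique entirely inside one bag — forcing width ≥ 3. Hence tw(G) = 3 exactly.

Treewidth 3.
Bags: B1 = {1, 2, 3, 4}  B2 = {1, 2, 3, 6}  B3 = {1, 2, 3, 5}
Tree: B1–B2, B2–B3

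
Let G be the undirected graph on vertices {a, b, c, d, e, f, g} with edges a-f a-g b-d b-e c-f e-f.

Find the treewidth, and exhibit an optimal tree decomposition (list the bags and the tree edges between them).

Every bag has size at most 2, so the width is 2 − 1 = 1 and tw(G) ≤ 1. G has an edge, so its treewidth is at least 1. Hence tw(G) = 1 exactly.

Treewidth 1.
One such decomposition:
Bags: B1 = {b, e}  B2 = {e, f}  B3 = {a, f}  B4 = {b, d}  B5 = {c, f}  B6 = {a, g}
Tree: B1–B2, B2–B3, B1–B4, B3–B5, B3–B6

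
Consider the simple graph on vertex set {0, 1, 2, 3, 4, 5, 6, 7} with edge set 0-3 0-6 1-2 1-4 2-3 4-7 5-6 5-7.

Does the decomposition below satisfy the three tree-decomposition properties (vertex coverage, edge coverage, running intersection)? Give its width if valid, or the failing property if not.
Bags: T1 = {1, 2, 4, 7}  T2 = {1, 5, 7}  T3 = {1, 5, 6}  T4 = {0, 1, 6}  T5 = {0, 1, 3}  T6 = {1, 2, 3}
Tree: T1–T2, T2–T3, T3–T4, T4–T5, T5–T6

No — bags containing vertex 2 are not connected in the tree.

A tree decomposition must satisfy three properties: every vertex lies in some bag; for every edge, both endpoints lie together in some bag; and for every vertex, the bags containing it form a connected subtree. Here bags containing vertex 2 are not connected in the tree, so the decomposition is invalid.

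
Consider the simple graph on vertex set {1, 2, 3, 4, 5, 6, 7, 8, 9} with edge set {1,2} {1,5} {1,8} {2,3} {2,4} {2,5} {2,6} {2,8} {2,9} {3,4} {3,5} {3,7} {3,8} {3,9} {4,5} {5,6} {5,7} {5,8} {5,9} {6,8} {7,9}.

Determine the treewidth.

3

A width-3 tree decomposition is:
Bags: B1 = {1, 2, 5, 8}  B2 = {2, 3, 5, 8}  B3 = {2, 3, 5, 9}  B4 = {2, 5, 6, 8}  B5 = {2, 3, 4, 5}  B6 = {3, 5, 7, 9}
Tree: B1–B2, B2–B3, B2–B4, B3–B5, B3–B6
The largest bag has 4 vertices, giving width 3; this decomposition certifies tw(G) ≤ 3. Conversely, {1, 2, 5, 8} is a clique of size 4, and the vertices of any clique must share a bag in every tree decomposition; so some bag has ≥ 4 vertices and tw(G) ≥ 3. Hence tw(G) = 3 exactly.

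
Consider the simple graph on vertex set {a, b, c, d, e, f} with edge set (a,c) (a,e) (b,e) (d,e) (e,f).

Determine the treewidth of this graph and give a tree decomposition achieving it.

Treewidth 1.
One such decomposition:
Bags: B1 = {a, c}  B2 = {a, e}  B3 = {d, e}  B4 = {e, f}  B5 = {b, e}
Tree: B1–B2, B2–B3, B2–B4, B3–B5

The largest bag has 2 vertices, giving width 1; this decomposition certifies tw(G) ≤ 1. Since G has at least one edge (e.g. a–c), it is not an edgeless graph, so tw(G) ≥ 1. Hence tw(G) = 1 exactly.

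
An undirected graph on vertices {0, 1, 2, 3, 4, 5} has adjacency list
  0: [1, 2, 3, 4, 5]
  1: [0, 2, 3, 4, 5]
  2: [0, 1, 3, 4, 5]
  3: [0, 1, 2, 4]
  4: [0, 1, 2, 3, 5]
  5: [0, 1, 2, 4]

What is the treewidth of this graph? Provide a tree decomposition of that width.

Treewidth 4.
One such decomposition:
Bags: B1 = {0, 1, 2, 3, 4}  B2 = {0, 1, 2, 4, 5}
Tree: B1–B2

Every bag has size at most 5, so the width is 5 − 1 = 4 and tw(G) ≤ 4. For the lower bound, the 5 vertices {0, 1, 2, 3, 4} are pairwise adjacent, and any tree decomposition puts a clique entirely inside one bag — forcing width ≥ 4. Hence tw(G) = 4 exactly.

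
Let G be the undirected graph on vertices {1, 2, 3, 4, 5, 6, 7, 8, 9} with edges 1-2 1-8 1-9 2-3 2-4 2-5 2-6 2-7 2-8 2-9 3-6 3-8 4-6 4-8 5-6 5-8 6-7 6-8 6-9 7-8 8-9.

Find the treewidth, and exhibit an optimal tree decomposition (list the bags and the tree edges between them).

Treewidth 3.
One optimal decomposition is:
Bags: B1 = {2, 3, 6, 8}  B2 = {2, 6, 7, 8}  B3 = {2, 6, 8, 9}  B4 = {2, 5, 6, 8}  B5 = {2, 4, 6, 8}  B6 = {1, 2, 8, 9}
Tree: B1–B2, B1–B3, B2–B4, B1–B5, B3–B6

Each bag holds 4 vertices, so the decomposition has width 3, which upper-bounds the treewidth. Conversely, {1, 2, 8, 9} is a clique of size 4, and the vertices of any clique must share a bag in every tree decomposition; so some bag has ≥ 4 vertices and tw(G) ≥ 3. Hence tw(G) = 3 exactly.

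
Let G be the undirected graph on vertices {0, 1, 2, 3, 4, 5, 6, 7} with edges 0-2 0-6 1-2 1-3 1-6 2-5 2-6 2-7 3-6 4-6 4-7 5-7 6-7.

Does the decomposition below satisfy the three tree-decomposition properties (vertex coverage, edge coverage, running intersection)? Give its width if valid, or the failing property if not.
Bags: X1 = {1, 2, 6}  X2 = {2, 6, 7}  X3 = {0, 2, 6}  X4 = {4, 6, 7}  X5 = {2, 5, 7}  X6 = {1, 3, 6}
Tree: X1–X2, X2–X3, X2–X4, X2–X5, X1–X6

Checking the three conditions: (i) the bags cover all of {0, 1, 2, 3, 4, 5, 6, 7}; (ii) for each edge, some bag contains both endpoints; (iii) the bags containing any fixed vertex form a subtree. All hold, so the decomposition is valid with width 3 − 1 = 2.

Yes; width 2.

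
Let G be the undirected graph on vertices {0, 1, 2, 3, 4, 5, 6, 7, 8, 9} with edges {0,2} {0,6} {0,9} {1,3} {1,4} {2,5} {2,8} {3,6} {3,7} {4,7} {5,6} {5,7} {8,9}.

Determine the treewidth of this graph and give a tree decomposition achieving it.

The largest bag has 3 vertices, giving width 2; this decomposition certifies tw(G) ≤ 2. Since 8–9–0–2–8 is a cycle in G, G is not acyclic. Forests are exactly the graphs of treewidth ≤ 1, so tw(G) ≥ 2. The upper and lower bounds meet at 2, so that is the treewidth.

Treewidth 2.
One optimal decomposition is:
Bags: B1 = {2, 8, 9}  B2 = {0, 2, 9}  B3 = {0, 2, 5}  B4 = {0, 5, 6}  B5 = {5, 6, 7}  B6 = {3, 6, 7}  B7 = {3, 4, 7}  B8 = {1, 3, 4}
Tree: B1–B2, B2–B3, B3–B4, B4–B5, B5–B6, B6–B7, B7–B8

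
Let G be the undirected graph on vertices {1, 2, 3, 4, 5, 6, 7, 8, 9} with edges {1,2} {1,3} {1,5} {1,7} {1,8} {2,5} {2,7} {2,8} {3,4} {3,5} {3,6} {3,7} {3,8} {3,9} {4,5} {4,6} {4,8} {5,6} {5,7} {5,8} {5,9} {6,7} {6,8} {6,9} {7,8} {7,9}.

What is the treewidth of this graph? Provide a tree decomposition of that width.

Treewidth 4.
One optimal decomposition is:
Bags: B1 = {3, 5, 6, 7, 8}  B2 = {1, 3, 5, 7, 8}  B3 = {3, 4, 5, 6, 8}  B4 = {3, 5, 6, 7, 9}  B5 = {1, 2, 5, 7, 8}
Tree: B1–B2, B1–B3, B1–B4, B2–B5

Each bag holds 5 vertices, so the decomposition has width 4, which upper-bounds the treewidth. For the lower bound, the 5 vertices {1, 2, 5, 7, 8} are pairwise adjacent, and any tree decomposition puts a clique entirely inside one bag — forcing width ≥ 4. Combining the bounds, tw(G) = 4.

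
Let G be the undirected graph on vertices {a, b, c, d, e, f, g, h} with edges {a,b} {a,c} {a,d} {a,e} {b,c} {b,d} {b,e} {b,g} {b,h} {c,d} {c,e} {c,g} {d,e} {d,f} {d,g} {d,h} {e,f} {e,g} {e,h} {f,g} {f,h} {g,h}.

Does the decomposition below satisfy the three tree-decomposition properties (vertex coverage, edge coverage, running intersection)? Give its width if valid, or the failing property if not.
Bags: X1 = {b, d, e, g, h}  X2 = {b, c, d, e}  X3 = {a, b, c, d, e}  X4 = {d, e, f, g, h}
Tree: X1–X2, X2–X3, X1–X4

A tree decomposition must satisfy three properties: every vertex lies in some bag; for every edge, both endpoints lie together in some bag; and for every vertex, the bags containing it form a connected subtree. Here edge (g,c) lies in no bag, so the decomposition is invalid.

No — edge (g,c) lies in no bag.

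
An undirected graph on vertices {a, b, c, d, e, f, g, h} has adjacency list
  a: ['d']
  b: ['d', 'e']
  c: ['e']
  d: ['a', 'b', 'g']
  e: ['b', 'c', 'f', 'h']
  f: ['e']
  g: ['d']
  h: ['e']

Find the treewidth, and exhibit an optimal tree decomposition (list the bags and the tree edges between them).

Each bag holds 2 vertices, so the decomposition has width 1, which upper-bounds the treewidth. Any graph with an edge has treewidth ≥ 1, and G has the edge d–a. Therefore the treewidth is 1.

Treewidth 1.
Bags: B1 = {a, d}  B2 = {b, d}  B3 = {b, e}  B4 = {e, f}  B5 = {e, h}  B6 = {d, g}  B7 = {c, e}
Tree: B1–B2, B2–B3, B3–B4, B4–B5, B1–B6, B4–B7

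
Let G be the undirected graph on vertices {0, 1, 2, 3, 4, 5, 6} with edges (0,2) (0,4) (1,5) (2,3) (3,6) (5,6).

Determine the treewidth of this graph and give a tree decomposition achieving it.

The largest bag has 2 vertices, giving width 1; this decomposition certifies tw(G) ≤ 1. Since G has at least one edge (e.g. 1–5), it is not an edgeless graph, so tw(G) ≥ 1. The upper and lower bounds meet at 1, so that is the treewidth.

Treewidth 1.
One optimal decomposition is:
Bags: B1 = {1, 5}  B2 = {5, 6}  B3 = {3, 6}  B4 = {2, 3}  B5 = {0, 2}  B6 = {0, 4}
Tree: B1–B2, B2–B3, B3–B4, B4–B5, B5–B6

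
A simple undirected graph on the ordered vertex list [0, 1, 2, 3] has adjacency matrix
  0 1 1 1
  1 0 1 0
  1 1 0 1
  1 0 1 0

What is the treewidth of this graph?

A width-2 tree decomposition is:
Bags: B1 = {0, 2, 3}  B2 = {0, 1, 2}
Tree: B1–B2
Every bag has size at most 3, so the width is 3 − 1 = 2 and tw(G) ≤ 2. For the lower bound, the 3 vertices {0, 1, 2} are pairwise adjacent, and any tree decomposition puts a clique entirely inside one bag — forcing width ≥ 2. Combining the bounds, tw(G) = 2.

2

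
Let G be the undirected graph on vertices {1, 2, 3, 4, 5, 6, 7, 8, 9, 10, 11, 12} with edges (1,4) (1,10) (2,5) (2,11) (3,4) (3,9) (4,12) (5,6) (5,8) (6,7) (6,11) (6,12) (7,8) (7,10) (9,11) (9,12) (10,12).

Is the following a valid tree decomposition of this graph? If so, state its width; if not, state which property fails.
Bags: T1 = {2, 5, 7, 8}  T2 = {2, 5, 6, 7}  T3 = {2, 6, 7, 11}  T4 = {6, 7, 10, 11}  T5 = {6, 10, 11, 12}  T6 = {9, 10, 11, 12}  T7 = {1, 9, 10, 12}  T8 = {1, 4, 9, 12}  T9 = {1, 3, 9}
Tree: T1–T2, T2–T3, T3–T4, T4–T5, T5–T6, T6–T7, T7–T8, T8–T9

No — edge (4,3) lies in no bag.

A tree decomposition must satisfy three properties: every vertex lies in some bag; for every edge, both endpoints lie together in some bag; and for every vertex, the bags containing it form a connected subtree. Here edge (4,3) lies in no bag, so the decomposition is invalid.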